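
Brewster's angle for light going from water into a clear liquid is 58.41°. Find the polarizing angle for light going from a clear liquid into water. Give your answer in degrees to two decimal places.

tan θ_B' = n₁/n₂ = 1/tan θ_B, so θ_B' = 90° − θ_B.
θ_B' = 90° − 58.41° = 31.59°.

θ_B' ≈ 31.59°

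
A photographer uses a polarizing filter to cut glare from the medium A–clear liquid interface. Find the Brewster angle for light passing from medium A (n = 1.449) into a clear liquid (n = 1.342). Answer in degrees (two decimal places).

θ_B ≈ 42.80°

Here n₂/n₁ = 1.342/1.449 = 0.9262, and Brewster's law gives tan θ_B = n₂/n₁. Taking the arctangent, θ_B = 42.80°.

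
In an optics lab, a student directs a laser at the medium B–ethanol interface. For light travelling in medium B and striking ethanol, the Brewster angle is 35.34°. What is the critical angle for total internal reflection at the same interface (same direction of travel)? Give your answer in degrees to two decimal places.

θ_c ≈ 45.16°

n₂/n₁ = tan 35.34° = 0.7091; the critical angle satisfies sin θ_c = n₂/n₁.
θ_c = arcsin(0.7091) = 45.16°.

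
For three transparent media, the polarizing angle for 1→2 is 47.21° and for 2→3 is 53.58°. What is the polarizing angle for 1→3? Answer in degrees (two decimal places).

θ_B ≈ 55.67°

tan θ_B(1→2) = n₂/n₁ = tan 47.21° = 1.0803.
tan θ_B(2→3) = n₃/n₂ = tan 53.58° = 1.3554.
n₃/n₁ = 1.4642. Then tan θ_B(1→3) = n₃/n₁, so θ_B(1→3) = arctan(1.4642) = 55.67°.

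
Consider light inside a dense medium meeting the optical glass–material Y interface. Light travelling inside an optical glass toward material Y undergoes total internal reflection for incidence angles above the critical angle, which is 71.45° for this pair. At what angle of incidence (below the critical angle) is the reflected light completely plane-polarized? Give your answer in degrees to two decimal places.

At the critical angle sin θ_c = n₂/n₁, giving n₂/n₁ = sin 71.45° = 0.9480.
Then tan θ_B = n₂/n₁ = 0.9480, so θ_B = arctan 0.9480 = 43.47°.

θ_B ≈ 43.47°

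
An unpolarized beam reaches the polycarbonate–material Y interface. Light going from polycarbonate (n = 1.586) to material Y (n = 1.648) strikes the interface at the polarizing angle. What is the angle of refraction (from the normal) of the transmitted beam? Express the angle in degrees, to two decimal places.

First find Brewster's angle: tan θ_B = 1.648/1.586 = 1.0391, giving θ_B = 46.10°.
Since θ_B + θ_t = 90° at Brewster incidence, θ_t = 90° − 46.10° = 43.90°.

θ_t ≈ 43.90°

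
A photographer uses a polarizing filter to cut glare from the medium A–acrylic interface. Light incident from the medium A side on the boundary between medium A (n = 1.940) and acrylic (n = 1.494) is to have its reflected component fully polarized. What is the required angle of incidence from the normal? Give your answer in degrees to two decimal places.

θ_B ≈ 37.60°

tan θ_B = n₂/n₁ = 1.494/1.940 = 0.7701.
So θ_B = arctan 0.7701 = 37.60°.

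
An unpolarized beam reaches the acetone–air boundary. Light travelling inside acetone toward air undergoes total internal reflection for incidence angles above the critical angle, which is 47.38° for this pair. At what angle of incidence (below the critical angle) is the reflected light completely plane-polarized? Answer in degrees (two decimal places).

θ_B ≈ 36.35°

At the critical angle sin θ_c = n₂/n₁, giving n₂/n₁ = sin 47.38° = 0.7359.
Then tan θ_B = n₂/n₁ = 0.7359, so θ_B = arctan 0.7359 = 36.35°.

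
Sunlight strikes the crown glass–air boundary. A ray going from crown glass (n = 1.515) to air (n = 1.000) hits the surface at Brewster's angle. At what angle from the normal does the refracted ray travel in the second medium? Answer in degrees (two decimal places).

θ_t ≈ 56.57°

First find Brewster's angle: tan θ_B = 1.000/1.515 = 0.6601, giving θ_B = 33.43°.
At Brewster's angle the reflected and refracted rays are perpendicular, so θ_t = 90° − θ_B = 90° − 33.43° = 56.57°.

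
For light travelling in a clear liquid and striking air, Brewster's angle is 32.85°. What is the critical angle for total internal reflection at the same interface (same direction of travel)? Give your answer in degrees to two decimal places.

From Brewster, n₂/n₁ = tan θ_B = tan 32.85° = 0.6457.
Then sin θ_c = n₂/n₁ = 0.6457, so θ_c = arcsin 0.6457 = 40.22°.

θ_c ≈ 40.22°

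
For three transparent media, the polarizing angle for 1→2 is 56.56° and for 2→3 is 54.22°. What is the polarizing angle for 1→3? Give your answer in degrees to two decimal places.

n₂/n₁ = tan 56.56° = 1.5143 and n₃/n₂ = tan 54.22° = 1.3876.
n₃/n₁ = 2.1011. Then tan θ_B(1→3) = n₃/n₁, so θ_B(1→3) = arctan(2.1011) = 64.55°.

θ_B ≈ 64.55°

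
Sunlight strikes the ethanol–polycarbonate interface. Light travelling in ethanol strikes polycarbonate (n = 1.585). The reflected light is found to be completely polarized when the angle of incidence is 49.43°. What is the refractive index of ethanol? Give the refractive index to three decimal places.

n ≈ 1.357

Brewster's law: tan θ_B = n₂/n₁ (light incident in ethanol, refracted into polycarbonate).
n₁ = n₂ / tan θ_B = 1.585 / tan 49.43° = 1.357.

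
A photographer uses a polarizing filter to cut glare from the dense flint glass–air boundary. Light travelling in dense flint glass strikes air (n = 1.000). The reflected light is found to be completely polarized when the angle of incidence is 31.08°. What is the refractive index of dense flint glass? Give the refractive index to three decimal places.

n ≈ 1.659

Brewster's law: tan θ_B = n₂/n₁ (light incident in dense flint glass, refracted into air).
n₁ = n₂ / tan θ_B = 1.000 / tan 31.08° = 1.659.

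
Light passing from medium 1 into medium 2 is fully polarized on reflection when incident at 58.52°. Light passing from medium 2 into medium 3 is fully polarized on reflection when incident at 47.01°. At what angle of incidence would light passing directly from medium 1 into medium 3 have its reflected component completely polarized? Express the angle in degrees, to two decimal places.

Each Brewster angle gives a ratio: n₂/n₁ = tan 58.52° = 1.6331, n₃/n₂ = tan 47.01° = 1.0727.
So n₃/n₁ = (n₂/n₁)(n₃/n₂) = 1.6331 × 1.0727 = 1.7519.
θ_B(1→3) = arctan(1.7519) = 60.28°.

θ_B ≈ 60.28°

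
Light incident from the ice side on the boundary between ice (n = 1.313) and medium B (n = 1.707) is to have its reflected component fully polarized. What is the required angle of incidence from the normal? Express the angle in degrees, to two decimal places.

Brewster's condition: tan θ_B = n₂/n₁ = 1.707/1.313 = 1.3001. Taking the arctangent, θ_B = 52.43°.

θ_B ≈ 52.43°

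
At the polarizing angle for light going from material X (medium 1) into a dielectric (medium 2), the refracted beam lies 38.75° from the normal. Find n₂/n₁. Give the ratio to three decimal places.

n₂/n₁ ≈ 1.246

At Brewster incidence θ_B = 90° − θ_t = 90° − 38.75° = 51.25°.
tan θ_B = n₂/n₁, so n₂/n₁ = tan 51.25° = 1.246.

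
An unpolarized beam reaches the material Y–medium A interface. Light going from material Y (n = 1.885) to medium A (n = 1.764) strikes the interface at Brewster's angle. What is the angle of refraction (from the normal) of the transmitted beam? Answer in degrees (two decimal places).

tan θ_B = n₂/n₁ = 1.764/1.885 = 0.9358, so θ_B = 43.10°.
The refracted ray is perpendicular to the reflected ray, so θ_t = 90° − θ_B = 46.90°.

θ_t ≈ 46.90°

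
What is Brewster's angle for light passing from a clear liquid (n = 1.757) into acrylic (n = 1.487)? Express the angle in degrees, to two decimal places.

The reflected p-component vanishes when tan θ_B = n₂/n₁.
Here n₂/n₁ = 1.487/1.757 = 0.8463, and Brewster's law gives tan θ_B = n₂/n₁.
So θ_B = arctan 0.8463 = 40.24°.

θ_B ≈ 40.24°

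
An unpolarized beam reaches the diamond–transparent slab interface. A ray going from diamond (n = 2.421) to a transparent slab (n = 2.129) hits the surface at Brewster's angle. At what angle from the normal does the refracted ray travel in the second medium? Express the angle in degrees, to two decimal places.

θ_B = arctan(n₂/n₁) = arctan(2.129/2.421) = 41.33°.
At Brewster's angle the reflected and refracted rays are perpendicular, so θ_t = 90° − θ_B = 90° − 41.33° = 48.67°.

θ_t ≈ 48.67°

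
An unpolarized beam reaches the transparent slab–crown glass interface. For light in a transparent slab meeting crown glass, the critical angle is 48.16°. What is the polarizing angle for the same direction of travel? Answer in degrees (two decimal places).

sin θ_c = n₂/n₁, so n₂/n₁ = sin 48.16° = 0.7450.
Brewster: tan θ_B = n₂/n₁ = 0.7450.
θ_B = arctan(0.7450) = 36.69°.

θ_B ≈ 36.69°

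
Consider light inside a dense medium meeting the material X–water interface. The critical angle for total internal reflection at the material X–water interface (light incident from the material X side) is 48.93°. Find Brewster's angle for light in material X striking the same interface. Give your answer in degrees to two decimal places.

θ_B ≈ 37.01°

At the critical angle sin θ_c = n₂/n₁, giving n₂/n₁ = sin 48.93° = 0.7539.
Then tan θ_B = n₂/n₁ = 0.7539, so θ_B = arctan 0.7539 = 37.01°.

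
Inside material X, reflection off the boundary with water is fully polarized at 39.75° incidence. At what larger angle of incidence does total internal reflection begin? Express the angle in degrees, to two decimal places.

n₂/n₁ = tan 39.75° = 0.8317; the critical angle satisfies sin θ_c = n₂/n₁.
θ_c = arcsin(0.8317) = 56.27°.

θ_c ≈ 56.27°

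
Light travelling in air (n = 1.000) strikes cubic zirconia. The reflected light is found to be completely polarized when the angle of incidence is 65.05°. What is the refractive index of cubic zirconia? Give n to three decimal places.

Brewster's law: tan θ_B = n₂/n₁ (light incident in air, refracted into cubic zirconia).
n₂ = n₁ tan θ_B = 1.000 × tan 65.05° = 2.149.

n ≈ 2.149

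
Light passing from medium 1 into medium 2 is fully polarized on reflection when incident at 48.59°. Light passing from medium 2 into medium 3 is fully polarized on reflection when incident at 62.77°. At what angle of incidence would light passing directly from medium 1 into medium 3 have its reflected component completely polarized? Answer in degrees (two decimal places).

θ_B ≈ 65.59°

Each Brewster angle gives a ratio: n₂/n₁ = tan 48.59° = 1.1339, n₃/n₂ = tan 62.77° = 1.9433.
So n₃/n₁ = (n₂/n₁)(n₃/n₂) = 1.1339 × 1.9433 = 2.2035.
θ_B(1→3) = arctan(2.2035) = 65.59°.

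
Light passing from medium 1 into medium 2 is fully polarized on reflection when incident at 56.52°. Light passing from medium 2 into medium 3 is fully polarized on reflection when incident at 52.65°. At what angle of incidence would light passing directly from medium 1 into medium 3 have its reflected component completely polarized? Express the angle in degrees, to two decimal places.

n₂/n₁ = tan 56.52° = 1.5120 and n₃/n₂ = tan 52.65° = 1.3103.
n₃/n₁ = 1.9812. Then tan θ_B(1→3) = n₃/n₁, so θ_B(1→3) = arctan(1.9812) = 63.22°.

θ_B ≈ 63.22°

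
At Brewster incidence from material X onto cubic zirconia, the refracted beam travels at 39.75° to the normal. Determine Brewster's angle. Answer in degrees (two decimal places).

Brewster's condition makes the reflected and refracted beams perpendicular: θ_B + θ_t = 90°.
So θ_B = 90° − θ_t = 90° − 39.75° = 50.25°.

θ_B ≈ 50.25°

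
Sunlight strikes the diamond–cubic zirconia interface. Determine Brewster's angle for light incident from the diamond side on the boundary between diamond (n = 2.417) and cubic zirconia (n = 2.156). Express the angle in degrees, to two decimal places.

At Brewster's angle the reflected and refracted rays are perpendicular, which with Snell's law gives tan θ_B = n₂/n₁.
Brewster's condition: tan θ_B = n₂/n₁ = 2.156/2.417 = 0.8920.
So θ_B = arctan 0.8920 = 41.73°.

θ_B ≈ 41.73°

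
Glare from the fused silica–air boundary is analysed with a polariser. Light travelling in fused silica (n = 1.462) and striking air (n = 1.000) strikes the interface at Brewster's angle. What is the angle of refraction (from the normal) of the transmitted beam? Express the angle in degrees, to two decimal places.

θ_t ≈ 55.63°

θ_B = arctan(n₂/n₁) = arctan(1.000/1.462) = 34.37°.
At Brewster's angle the reflected and refracted rays are perpendicular, so θ_t = 90° − θ_B = 90° − 34.37° = 55.63°.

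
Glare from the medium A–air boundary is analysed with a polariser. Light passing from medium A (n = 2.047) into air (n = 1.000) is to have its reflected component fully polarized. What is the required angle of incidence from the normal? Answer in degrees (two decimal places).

At Brewster's angle the reflected and refracted rays are perpendicular, which with Snell's law gives tan θ_B = n₂/n₁.
tan θ_B = n₂/n₁ = 1.000/2.047 = 0.4885.
θ_B = arctan(0.4885) = 26.04°.

θ_B ≈ 26.04°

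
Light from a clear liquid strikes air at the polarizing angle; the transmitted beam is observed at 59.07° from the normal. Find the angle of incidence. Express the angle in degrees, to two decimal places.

θ_B ≈ 30.93°

At Brewster's angle the reflected and refracted rays are perpendicular, so θ_B + θ_t = 90°.
So θ_B = 90° − θ_t = 90° − 59.07° = 30.93°.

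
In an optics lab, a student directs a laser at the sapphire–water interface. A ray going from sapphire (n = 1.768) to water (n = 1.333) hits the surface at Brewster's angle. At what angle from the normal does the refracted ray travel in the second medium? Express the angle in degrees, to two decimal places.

θ_B = arctan(n₂/n₁) = arctan(1.333/1.768) = 37.01°.
Since θ_B + θ_t = 90° at Brewster incidence, θ_t = 90° − 37.01° = 52.99°.

θ_t ≈ 52.99°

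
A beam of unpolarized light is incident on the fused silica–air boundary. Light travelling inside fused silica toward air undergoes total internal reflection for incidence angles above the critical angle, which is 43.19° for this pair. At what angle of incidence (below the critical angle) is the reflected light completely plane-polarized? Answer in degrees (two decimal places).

n₂/n₁ = sin θ_c = sin 43.19° = 0.6844.
tan θ_B equals the same ratio, so θ_B = arctan(0.6844) = 34.39°.

θ_B ≈ 34.39°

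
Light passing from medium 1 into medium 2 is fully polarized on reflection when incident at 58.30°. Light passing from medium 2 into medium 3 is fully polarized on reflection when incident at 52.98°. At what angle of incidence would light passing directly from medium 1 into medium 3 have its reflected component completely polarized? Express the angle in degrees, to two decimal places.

Each Brewster angle gives a ratio: n₂/n₁ = tan 58.30° = 1.6191, n₃/n₂ = tan 52.98° = 1.3261.
Multiplying, n₃/n₁ = 1.6191 × 1.3261 = 2.1471, and θ_B(1→3) = arctan 2.1471 = 65.03°.

θ_B ≈ 65.03°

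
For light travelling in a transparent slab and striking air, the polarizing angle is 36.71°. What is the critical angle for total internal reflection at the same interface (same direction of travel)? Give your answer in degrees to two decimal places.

θ_c ≈ 48.21°

From Brewster, n₂/n₁ = tan θ_B = tan 36.71° = 0.7456.
Then sin θ_c = n₂/n₁ = 0.7456, so θ_c = arcsin 0.7456 = 48.21°.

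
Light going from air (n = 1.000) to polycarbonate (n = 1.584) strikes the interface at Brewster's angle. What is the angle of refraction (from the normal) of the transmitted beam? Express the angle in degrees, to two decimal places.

θ_t ≈ 32.26°

tan θ_B = n₂/n₁ = 1.584/1.000 = 1.5840, so θ_B = 57.74°.
Since θ_B + θ_t = 90° at Brewster incidence, θ_t = 90° − 57.74° = 32.26°.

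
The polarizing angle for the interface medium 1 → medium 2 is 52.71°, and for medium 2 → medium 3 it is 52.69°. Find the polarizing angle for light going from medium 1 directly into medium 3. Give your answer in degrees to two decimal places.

tan θ_B(1→2) = n₂/n₁ = tan 52.71° = 1.3132.
tan θ_B(2→3) = n₃/n₂ = tan 52.69° = 1.3122.
n₃/n₁ = 1.7231. Then tan θ_B(1→3) = n₃/n₁, so θ_B(1→3) = arctan(1.7231) = 59.87°.

θ_B ≈ 59.87°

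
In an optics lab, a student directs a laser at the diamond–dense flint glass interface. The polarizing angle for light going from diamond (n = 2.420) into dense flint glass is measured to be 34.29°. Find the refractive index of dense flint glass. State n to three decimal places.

n ≈ 1.650

At the polarizing angle, tan θ_B = n₂/n₁ with n₁ on the incident side (diamond) and n₂ on the transmitted side (dense flint glass).
n₂ = n₁ tan θ_B = 2.420 × tan 34.29° = 1.650.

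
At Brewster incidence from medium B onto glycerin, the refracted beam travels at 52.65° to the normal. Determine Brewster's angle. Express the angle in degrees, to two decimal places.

θ_B ≈ 37.35°

Brewster's condition makes the reflected and refracted beams perpendicular: θ_B + θ_t = 90°.
θ_B = 90° − 52.65° = 37.35°.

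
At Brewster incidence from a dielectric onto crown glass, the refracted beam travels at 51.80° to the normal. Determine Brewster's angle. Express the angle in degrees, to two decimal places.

θ_B ≈ 38.20°

At Brewster's angle the reflected and refracted rays are perpendicular, so θ_B + θ_t = 90°.
So θ_B = 90° − θ_t = 90° − 51.80° = 38.20°.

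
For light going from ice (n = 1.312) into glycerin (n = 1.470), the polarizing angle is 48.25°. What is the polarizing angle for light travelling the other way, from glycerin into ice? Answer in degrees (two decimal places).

The two Brewster angles are complementary: θ_B' = 90° − θ_B = 90° − 48.25° = 41.75°.

θ_B' ≈ 41.75°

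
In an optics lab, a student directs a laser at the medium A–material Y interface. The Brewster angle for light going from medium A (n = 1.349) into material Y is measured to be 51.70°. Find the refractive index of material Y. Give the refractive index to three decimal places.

At the Brewster angle, tan θ_B = n₂/n₁ with n₁ on the incident side (medium A) and n₂ on the transmitted side (material Y).
n₂ = n₁ tan θ_B = 1.349 × tan 51.70° = 1.708.

n ≈ 1.708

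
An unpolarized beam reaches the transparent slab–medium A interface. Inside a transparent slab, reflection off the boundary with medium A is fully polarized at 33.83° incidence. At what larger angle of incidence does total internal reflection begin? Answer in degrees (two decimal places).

θ_c ≈ 42.08°

From Brewster, n₂/n₁ = tan θ_B = tan 33.83° = 0.6702.
Then sin θ_c = n₂/n₁ = 0.6702, so θ_c = arcsin 0.6702 = 42.08°.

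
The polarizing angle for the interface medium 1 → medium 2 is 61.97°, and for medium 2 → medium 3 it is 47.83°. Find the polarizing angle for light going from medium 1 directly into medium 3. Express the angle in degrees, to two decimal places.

Each Brewster angle gives a ratio: n₂/n₁ = tan 61.97° = 1.8784, n₃/n₂ = tan 47.83° = 1.1040.
Multiplying, n₃/n₁ = 1.8784 × 1.1040 = 2.0737, and θ_B(1→3) = arctan 2.0737 = 64.26°.

θ_B ≈ 64.26°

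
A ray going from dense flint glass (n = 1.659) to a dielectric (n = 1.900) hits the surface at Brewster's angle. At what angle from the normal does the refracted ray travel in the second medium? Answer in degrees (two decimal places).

θ_t ≈ 41.13°

tan θ_B = n₂/n₁ = 1.900/1.659 = 1.1453, so θ_B = 48.87°.
The refracted ray is perpendicular to the reflected ray, so θ_t = 90° − θ_B = 41.13°.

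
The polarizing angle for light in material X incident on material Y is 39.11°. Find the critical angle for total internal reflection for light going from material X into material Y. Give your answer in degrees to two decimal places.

θ_c ≈ 54.39°

From Brewster, n₂/n₁ = tan θ_B = tan 39.11° = 0.8130.
Then sin θ_c = n₂/n₁ = 0.8130, so θ_c = arcsin 0.8130 = 54.39°.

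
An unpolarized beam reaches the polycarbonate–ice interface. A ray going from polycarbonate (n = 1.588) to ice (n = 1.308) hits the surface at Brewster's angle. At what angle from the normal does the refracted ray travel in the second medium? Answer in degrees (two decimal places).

θ_t ≈ 50.52°

θ_B = arctan(n₂/n₁) = arctan(1.308/1.588) = 39.48°.
At Brewster's angle the reflected and refracted rays are perpendicular, so θ_t = 90° − θ_B = 90° − 39.48° = 50.52°.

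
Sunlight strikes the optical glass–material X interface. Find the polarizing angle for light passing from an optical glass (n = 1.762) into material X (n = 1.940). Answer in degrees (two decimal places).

θ_B ≈ 47.75°

Brewster's condition: tan θ_B = n₂/n₁ = 1.940/1.762 = 1.1010.
So θ_B = arctan 1.1010 = 47.75°.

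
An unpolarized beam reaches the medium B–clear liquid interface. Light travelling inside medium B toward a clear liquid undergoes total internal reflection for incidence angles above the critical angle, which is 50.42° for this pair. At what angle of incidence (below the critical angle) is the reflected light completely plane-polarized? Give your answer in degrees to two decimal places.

θ_B ≈ 37.62°

At the critical angle sin θ_c = n₂/n₁, giving n₂/n₁ = sin 50.42° = 0.7707.
Then tan θ_B = n₂/n₁ = 0.7707, so θ_B = arctan 0.7707 = 37.62°.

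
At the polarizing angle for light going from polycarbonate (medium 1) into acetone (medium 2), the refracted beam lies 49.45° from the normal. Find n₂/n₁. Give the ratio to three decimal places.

At Brewster incidence θ_B = 90° − θ_t = 90° − 49.45° = 40.55°.
Then n₂/n₁ = tan θ_B = tan 40.55° = 0.856.

n₂/n₁ ≈ 0.856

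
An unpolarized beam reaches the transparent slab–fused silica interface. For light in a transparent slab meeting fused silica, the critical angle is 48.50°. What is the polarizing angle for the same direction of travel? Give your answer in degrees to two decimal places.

θ_B ≈ 36.83°

At the critical angle sin θ_c = n₂/n₁, giving n₂/n₁ = sin 48.50° = 0.7490.
Then tan θ_B = n₂/n₁ = 0.7490, so θ_B = arctan 0.7490 = 36.83°.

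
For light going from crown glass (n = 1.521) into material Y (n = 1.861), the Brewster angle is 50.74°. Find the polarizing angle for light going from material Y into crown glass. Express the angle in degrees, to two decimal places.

The two Brewster angles are complementary: θ_B' = 90° − θ_B = 90° − 50.74° = 39.26°.

θ_B' ≈ 39.26°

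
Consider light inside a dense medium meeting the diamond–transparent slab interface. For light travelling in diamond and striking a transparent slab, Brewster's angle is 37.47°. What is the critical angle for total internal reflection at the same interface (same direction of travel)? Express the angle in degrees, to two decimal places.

n₂/n₁ = tan 37.47° = 0.7665; the critical angle satisfies sin θ_c = n₂/n₁.
θ_c = arcsin(0.7665) = 50.04°.

θ_c ≈ 50.04°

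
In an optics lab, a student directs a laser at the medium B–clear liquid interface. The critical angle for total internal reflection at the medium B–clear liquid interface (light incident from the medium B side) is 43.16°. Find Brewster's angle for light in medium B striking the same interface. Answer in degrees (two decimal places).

θ_B ≈ 34.37°

At the critical angle sin θ_c = n₂/n₁, giving n₂/n₁ = sin 43.16° = 0.6840.
Then tan θ_B = n₂/n₁ = 0.6840, so θ_B = arctan 0.6840 = 34.37°.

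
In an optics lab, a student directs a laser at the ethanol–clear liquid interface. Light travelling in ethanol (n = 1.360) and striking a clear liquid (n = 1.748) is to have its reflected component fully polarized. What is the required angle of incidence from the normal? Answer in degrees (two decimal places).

θ_B ≈ 52.12°

At Brewster's angle the reflected and refracted rays are perpendicular, which with Snell's law gives tan θ_B = n₂/n₁.
tan θ_B = n₂/n₁ = 1.748/1.360 = 1.2853. Taking the arctangent, θ_B = 52.12°.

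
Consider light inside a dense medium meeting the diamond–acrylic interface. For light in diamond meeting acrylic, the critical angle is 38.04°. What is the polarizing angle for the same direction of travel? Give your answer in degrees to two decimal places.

θ_B ≈ 31.64°

At the critical angle sin θ_c = n₂/n₁, giving n₂/n₁ = sin 38.04° = 0.6162.
Then tan θ_B = n₂/n₁ = 0.6162, so θ_B = arctan 0.6162 = 31.64°.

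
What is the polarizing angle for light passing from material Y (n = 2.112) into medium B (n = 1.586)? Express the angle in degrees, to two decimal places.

θ_B ≈ 36.90°

Brewster's condition: tan θ_B = n₂/n₁ = 1.586/2.112 = 0.7509. Taking the arctangent, θ_B = 36.90°.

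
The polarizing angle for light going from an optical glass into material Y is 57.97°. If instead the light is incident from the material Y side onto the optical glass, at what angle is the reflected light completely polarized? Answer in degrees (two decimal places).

The two Brewster angles are complementary: θ_B' = 90° − θ_B = 90° − 57.97° = 32.03°.

θ_B' ≈ 32.03°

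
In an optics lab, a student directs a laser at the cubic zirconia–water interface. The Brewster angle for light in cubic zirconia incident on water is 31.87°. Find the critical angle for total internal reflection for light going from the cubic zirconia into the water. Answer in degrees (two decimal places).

θ_c ≈ 38.44°

n₂/n₁ = tan 31.87° = 0.6217; the critical angle satisfies sin θ_c = n₂/n₁.
θ_c = arcsin(0.6217) = 38.44°.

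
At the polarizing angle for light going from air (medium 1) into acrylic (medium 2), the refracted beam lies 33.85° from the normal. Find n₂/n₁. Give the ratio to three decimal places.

n₂/n₁ ≈ 1.491

At Brewster incidence θ_B = 90° − θ_t = 90° − 33.85° = 56.15°.
Then n₂/n₁ = tan θ_B = tan 56.15° = 1.491.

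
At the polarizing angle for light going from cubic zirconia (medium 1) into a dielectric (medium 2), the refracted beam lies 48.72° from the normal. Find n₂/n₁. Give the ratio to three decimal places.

At Brewster incidence θ_B = 90° − θ_t = 90° − 48.72° = 41.28°.
Then n₂/n₁ = tan θ_B = tan 41.28° = 0.878.

n₂/n₁ ≈ 0.878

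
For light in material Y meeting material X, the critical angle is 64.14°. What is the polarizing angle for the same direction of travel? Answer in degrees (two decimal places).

θ_B ≈ 41.98°

At the critical angle sin θ_c = n₂/n₁, giving n₂/n₁ = sin 64.14° = 0.8999.
Then tan θ_B = n₂/n₁ = 0.8999, so θ_B = arctan 0.8999 = 41.98°.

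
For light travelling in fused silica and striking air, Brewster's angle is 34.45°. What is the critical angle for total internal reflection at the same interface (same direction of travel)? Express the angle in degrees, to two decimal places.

tan θ_B = n₂/n₁ = tan 34.45° = 0.6860.
Total internal reflection: sin θ_c = n₂/n₁ = 0.6860.
θ_c = arcsin(0.6860) = 43.31°.

θ_c ≈ 43.31°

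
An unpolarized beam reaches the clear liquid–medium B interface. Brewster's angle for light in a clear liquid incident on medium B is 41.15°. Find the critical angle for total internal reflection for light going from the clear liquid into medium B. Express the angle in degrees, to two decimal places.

θ_c ≈ 60.91°

n₂/n₁ = tan 41.15° = 0.8739; the critical angle satisfies sin θ_c = n₂/n₁.
θ_c = arcsin(0.8739) = 60.91°.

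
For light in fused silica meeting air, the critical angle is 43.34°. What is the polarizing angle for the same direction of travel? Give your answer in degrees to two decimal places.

sin θ_c = n₂/n₁, so n₂/n₁ = sin 43.34° = 0.6863.
Brewster: tan θ_B = n₂/n₁ = 0.6863.
θ_B = arctan(0.6863) = 34.46°.

θ_B ≈ 34.46°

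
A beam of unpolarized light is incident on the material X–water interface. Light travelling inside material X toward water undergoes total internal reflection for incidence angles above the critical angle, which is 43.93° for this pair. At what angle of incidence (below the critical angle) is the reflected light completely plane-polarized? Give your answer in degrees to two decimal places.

sin θ_c = n₂/n₁, so n₂/n₁ = sin 43.93° = 0.6938.
Brewster: tan θ_B = n₂/n₁ = 0.6938.
θ_B = arctan(0.6938) = 34.75°.

θ_B ≈ 34.75°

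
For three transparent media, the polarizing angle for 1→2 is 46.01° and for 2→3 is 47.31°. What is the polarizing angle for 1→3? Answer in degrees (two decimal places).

θ_B ≈ 48.32°

n₂/n₁ = tan 46.01° = 1.0359 and n₃/n₂ = tan 47.31° = 1.0841.
So n₃/n₁ = (n₂/n₁)(n₃/n₂) = 1.0359 × 1.0841 = 1.1230.
θ_B(1→3) = arctan(1.1230) = 48.32°.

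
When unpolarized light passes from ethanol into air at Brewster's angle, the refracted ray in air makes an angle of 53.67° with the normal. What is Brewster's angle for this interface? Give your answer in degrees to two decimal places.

At Brewster's angle the reflected and refracted rays are perpendicular, so θ_B + θ_t = 90°.
So θ_B = 90° − θ_t = 90° − 53.67° = 36.33°.

θ_B ≈ 36.33°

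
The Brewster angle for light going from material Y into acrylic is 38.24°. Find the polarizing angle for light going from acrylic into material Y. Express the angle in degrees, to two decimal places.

Reversing the direction swaps n₁ and n₂, so tan θ_B' = 1/tan θ_B and θ_B' = 90° − θ_B.
Hence θ_B' = 90° − 38.24° = 51.76°.

θ_B' ≈ 51.76°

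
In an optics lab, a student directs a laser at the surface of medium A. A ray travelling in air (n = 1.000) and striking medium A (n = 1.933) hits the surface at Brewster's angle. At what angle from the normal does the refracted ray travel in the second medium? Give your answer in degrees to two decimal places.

tan θ_B = n₂/n₁ = 1.933/1.000 = 1.9330, so θ_B = 62.65°.
The refracted ray is perpendicular to the reflected ray, so θ_t = 90° − θ_B = 27.35°.

θ_t ≈ 27.35°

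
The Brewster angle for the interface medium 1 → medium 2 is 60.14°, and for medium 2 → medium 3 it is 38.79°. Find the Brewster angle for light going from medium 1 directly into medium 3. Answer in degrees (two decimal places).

Each Brewster angle gives a ratio: n₂/n₁ = tan 60.14° = 1.7419, n₃/n₂ = tan 38.79° = 0.8037.
n₃/n₁ = 1.4000. Then tan θ_B(1→3) = n₃/n₁, so θ_B(1→3) = arctan(1.4000) = 54.46°.

θ_B ≈ 54.46°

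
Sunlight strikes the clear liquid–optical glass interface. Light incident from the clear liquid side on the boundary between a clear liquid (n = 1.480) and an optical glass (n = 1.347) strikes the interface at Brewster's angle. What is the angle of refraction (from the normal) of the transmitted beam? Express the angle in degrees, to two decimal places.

θ_t ≈ 47.69°

tan θ_B = n₂/n₁ = 1.347/1.480 = 0.9101, so θ_B = 42.31°.
The refracted ray is perpendicular to the reflected ray, so θ_t = 90° − θ_B = 47.69°.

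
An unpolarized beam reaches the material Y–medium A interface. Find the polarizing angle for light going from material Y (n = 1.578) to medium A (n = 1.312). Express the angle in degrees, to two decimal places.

tan θ_B = n₂/n₁ = 1.312/1.578 = 0.8314.
θ_B = arctan(0.8314) = 39.74°.

θ_B ≈ 39.74°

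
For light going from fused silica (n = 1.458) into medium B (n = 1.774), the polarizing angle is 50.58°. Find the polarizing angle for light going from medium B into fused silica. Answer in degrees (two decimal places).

θ_B' ≈ 39.42°

Reversing the direction swaps n₁ and n₂, so tan θ_B' = 1/tan θ_B and θ_B' = 90° − θ_B.
Hence θ_B' = 90° − 50.58° = 39.42°.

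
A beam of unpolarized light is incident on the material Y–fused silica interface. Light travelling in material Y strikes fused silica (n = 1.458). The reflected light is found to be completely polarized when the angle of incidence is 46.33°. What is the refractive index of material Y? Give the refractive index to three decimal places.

n ≈ 1.392

Brewster's law: tan θ_B = n₂/n₁ (light incident in material Y, refracted into fused silica).
n₁ = n₂ / tan θ_B = 1.458 / tan 46.33° = 1.392.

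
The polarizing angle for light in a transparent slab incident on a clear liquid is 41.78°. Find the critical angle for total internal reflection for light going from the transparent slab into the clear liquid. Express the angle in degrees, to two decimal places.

θ_c ≈ 63.31°

n₂/n₁ = tan 41.78° = 0.8935; the critical angle satisfies sin θ_c = n₂/n₁.
θ_c = arcsin(0.8935) = 63.31°.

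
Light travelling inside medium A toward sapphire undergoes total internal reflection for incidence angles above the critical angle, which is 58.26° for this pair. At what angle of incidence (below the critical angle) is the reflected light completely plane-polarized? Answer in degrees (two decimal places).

θ_B ≈ 40.38°

At the critical angle sin θ_c = n₂/n₁, giving n₂/n₁ = sin 58.26° = 0.8504.
Then tan θ_B = n₂/n₁ = 0.8504, so θ_B = arctan 0.8504 = 40.38°.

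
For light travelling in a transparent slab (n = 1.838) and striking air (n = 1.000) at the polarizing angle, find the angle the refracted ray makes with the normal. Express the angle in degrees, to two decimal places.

θ_t ≈ 61.45°

tan θ_B = n₂/n₁ = 1.000/1.838 = 0.5441, so θ_B = 28.55°.
At Brewster's angle the reflected and refracted rays are perpendicular, so θ_t = 90° − θ_B = 90° − 28.55° = 61.45°.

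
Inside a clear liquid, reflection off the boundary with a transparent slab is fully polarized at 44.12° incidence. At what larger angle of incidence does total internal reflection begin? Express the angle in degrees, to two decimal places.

tan θ_B = n₂/n₁ = tan 44.12° = 0.9697.
Total internal reflection: sin θ_c = n₂/n₁ = 0.9697.
θ_c = arcsin(0.9697) = 75.87°.

θ_c ≈ 75.87°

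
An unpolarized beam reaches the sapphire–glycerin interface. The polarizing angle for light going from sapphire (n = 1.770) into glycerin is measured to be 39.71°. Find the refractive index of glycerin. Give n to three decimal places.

n ≈ 1.470

At the polarizing angle, tan θ_B = n₂/n₁ with n₁ on the incident side (sapphire) and n₂ on the transmitted side (glycerin).
n₂ = n₁ tan θ_B = 1.770 × tan 39.71° = 1.470.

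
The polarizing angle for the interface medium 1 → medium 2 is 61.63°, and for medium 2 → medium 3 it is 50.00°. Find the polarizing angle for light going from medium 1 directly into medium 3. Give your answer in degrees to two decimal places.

Each Brewster angle gives a ratio: n₂/n₁ = tan 61.63° = 1.8518, n₃/n₂ = tan 50.00° = 1.1918.
So n₃/n₁ = (n₂/n₁)(n₃/n₂) = 1.8518 × 1.1918 = 2.2069.
θ_B(1→3) = arctan(2.2069) = 65.62°.

θ_B ≈ 65.62°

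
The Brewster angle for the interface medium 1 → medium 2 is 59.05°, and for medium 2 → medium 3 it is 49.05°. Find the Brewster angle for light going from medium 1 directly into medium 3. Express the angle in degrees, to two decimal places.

Each Brewster angle gives a ratio: n₂/n₁ = tan 59.05° = 1.6676, n₃/n₂ = tan 49.05° = 1.1524.
Multiplying, n₃/n₁ = 1.6676 × 1.1524 = 1.9217, and θ_B(1→3) = arctan 1.9217 = 62.51°.

θ_B ≈ 62.51°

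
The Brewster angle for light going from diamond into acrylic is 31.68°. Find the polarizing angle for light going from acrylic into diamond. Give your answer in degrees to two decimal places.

θ_B' ≈ 58.32°

tan θ_B' = n₁/n₂ = 1/tan θ_B, so θ_B' = 90° − θ_B.
θ_B' = 90° − 31.68° = 58.32°.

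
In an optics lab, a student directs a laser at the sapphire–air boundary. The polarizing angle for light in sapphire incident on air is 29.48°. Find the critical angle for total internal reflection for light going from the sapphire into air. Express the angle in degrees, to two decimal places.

From Brewster, n₂/n₁ = tan θ_B = tan 29.48° = 0.5653.
Then sin θ_c = n₂/n₁ = 0.5653, so θ_c = arcsin 0.5653 = 34.42°.

θ_c ≈ 34.42°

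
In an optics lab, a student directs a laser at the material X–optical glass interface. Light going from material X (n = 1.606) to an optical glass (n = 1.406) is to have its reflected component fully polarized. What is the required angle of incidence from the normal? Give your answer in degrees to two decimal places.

Brewster's condition: tan θ_B = n₂/n₁ = 1.406/1.606 = 0.8755.
So θ_B = arctan 0.8755 = 41.20°.

θ_B ≈ 41.20°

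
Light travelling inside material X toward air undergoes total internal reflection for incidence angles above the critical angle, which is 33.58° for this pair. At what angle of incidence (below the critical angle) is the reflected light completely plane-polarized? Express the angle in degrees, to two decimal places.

θ_B ≈ 28.95°

At the critical angle sin θ_c = n₂/n₁, giving n₂/n₁ = sin 33.58° = 0.5531.
Then tan θ_B = n₂/n₁ = 0.5531, so θ_B = arctan 0.5531 = 28.95°.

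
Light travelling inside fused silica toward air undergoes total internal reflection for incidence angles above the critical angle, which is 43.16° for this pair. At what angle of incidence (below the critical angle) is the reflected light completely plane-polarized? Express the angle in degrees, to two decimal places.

θ_B ≈ 34.37°

n₂/n₁ = sin θ_c = sin 43.16° = 0.6840.
tan θ_B equals the same ratio, so θ_B = arctan(0.6840) = 34.37°.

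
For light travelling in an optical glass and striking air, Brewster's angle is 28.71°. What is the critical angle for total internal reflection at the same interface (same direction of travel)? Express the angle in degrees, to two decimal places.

θ_c ≈ 33.21°

From Brewster, n₂/n₁ = tan θ_B = tan 28.71° = 0.5477.
Then sin θ_c = n₂/n₁ = 0.5477, so θ_c = arcsin 0.5477 = 33.21°.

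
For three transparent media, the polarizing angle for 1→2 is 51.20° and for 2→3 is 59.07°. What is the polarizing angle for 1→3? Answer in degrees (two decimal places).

θ_B ≈ 64.28°

tan θ_B(1→2) = n₂/n₁ = tan 51.20° = 1.2437.
tan θ_B(2→3) = n₃/n₂ = tan 59.07° = 1.6689.
Multiplying, n₃/n₁ = 1.2437 × 1.6689 = 2.0757, and θ_B(1→3) = arctan 2.0757 = 64.28°.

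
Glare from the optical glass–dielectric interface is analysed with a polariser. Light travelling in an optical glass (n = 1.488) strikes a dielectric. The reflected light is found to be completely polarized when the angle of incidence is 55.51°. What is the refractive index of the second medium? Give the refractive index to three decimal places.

At the Brewster angle, tan θ_B = n₂/n₁ with n₁ on the incident side (an optical glass) and n₂ on the transmitted side (a dielectric).
n₂ = n₁ tan θ_B = 1.488 × tan 55.51° = 2.166.

n ≈ 2.166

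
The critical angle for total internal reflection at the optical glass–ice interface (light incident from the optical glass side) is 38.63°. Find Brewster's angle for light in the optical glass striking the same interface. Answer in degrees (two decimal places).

θ_B ≈ 31.98°

At the critical angle sin θ_c = n₂/n₁, giving n₂/n₁ = sin 38.63° = 0.6243.
Then tan θ_B = n₂/n₁ = 0.6243, so θ_B = arctan 0.6243 = 31.98°.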